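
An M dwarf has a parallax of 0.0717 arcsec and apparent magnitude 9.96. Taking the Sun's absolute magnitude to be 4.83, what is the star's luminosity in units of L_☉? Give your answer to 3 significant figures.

d = 1/p = 1/0.0717″ = 13.95 pc
M = m − 5 log₁₀ d + 5 = 9.96 − 5·1.1445 + 5 = 9.238
M − M_☉ = 9.238 − 4.83 = 4.408
L/L_☉ = 10^(−0.4 × 4.408) = 0.01726

L/L_☉ ≈ 0.0173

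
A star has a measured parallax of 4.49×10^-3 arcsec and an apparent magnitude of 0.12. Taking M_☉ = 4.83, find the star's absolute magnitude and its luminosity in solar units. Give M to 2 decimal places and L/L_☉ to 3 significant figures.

M ≈ -6.62; L/L_☉ ≈ 38000

d = 1/p = 1/4.49×10^-3″ = 222.7 pc
M = m − 5 log₁₀ d + 5 = 0.12 − 5·2.3478 + 5 = -6.619
M − M_☉ = -6.619 − 4.83 = -11.449
L/L_☉ = 10^(−0.4 × -11.449) = 37980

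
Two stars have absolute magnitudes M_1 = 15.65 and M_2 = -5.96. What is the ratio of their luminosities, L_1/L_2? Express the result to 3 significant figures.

ΔM = M_1 − M_2 = 21.61
L_1/L_2 = 10^(−0.4 ΔM) = 10^-8.644 = 2.270×10^-9

L_1/L_2 ≈ 2.27×10^-9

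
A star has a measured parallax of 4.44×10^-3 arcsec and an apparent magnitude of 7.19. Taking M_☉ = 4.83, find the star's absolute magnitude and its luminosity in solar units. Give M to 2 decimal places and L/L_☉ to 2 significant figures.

M ≈ 0.43; L/L_☉ ≈ 58

d = 1/p = 1/4.44×10^-3″ = 225.2 pc
M = m − 5 log₁₀ d + 5 = 7.19 − 5·2.3526 + 5 = 0.427
M − M_☉ = 0.427 − 4.83 = -4.403
L/L_☉ = 10^(−0.4 × -4.403) = 57.71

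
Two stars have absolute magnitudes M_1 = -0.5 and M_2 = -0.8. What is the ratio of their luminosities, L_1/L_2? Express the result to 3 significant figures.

ΔM = M_1 − M_2 = 0.3
L_1/L_2 = 10^(−0.4 ΔM) = 10^-0.120 = 0.7586

L_1/L_2 ≈ 0.759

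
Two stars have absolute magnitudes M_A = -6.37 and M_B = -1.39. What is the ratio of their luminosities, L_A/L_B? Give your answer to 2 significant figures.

L_A/L_B ≈ 98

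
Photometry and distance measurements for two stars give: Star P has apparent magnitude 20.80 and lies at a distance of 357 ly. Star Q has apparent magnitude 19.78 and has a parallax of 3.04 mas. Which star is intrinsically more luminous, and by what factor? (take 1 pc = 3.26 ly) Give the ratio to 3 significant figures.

Star P: d = 357 ly / 3.26 = 109.5 pc
Star P: M = m − 5 log₁₀ d + 5 = 20.80 − 5·2.0395 + 5 = 15.603
Star Q: p = 3.04 mas = 3.04×10^-3″ → d = 1/p = 328.9 pc
Star Q: M = m − 5 log₁₀ d + 5 = 19.78 − 5·2.5171 + 5 = 12.194
ΔM = M_P − M_Q = 15.603 − (12.194) = 3.408; smaller M is more luminous → Star Q.
L ratio = 10^(0.4 |ΔM|) = 10^1.363 = 23.09

Star Q is more luminous, by a factor of 23.1.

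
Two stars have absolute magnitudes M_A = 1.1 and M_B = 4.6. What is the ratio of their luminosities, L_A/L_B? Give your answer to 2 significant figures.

L_A/L_B ≈ 25

ΔM = M_A − M_B = -3.5
L_A/L_B = 10^(−0.4 ΔM) = 10^1.400 = 25.12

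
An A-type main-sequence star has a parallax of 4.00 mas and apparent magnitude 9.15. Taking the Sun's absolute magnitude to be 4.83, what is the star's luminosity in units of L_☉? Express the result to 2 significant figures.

L/L_☉ ≈ 12

d = 1/p = 1000/4.00 mas = 250.0 pc
M = m − 5 log₁₀ d + 5 = 9.15 − 5·2.3979 + 5 = 2.160
M − M_☉ = 2.160 − 4.83 = -2.670
L/L_☉ = 10^(−0.4 × -2.670) = 11.69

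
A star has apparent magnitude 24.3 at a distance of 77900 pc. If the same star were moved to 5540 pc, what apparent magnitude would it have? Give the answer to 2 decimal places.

Flux ∝ 1/d², so Δm = 5 log₁₀(d₂/d₁) = 5 log₁₀(5540/77900) = -5.740
m₂ = m₁ + Δm = 24.3 + (-5.740) = 18.560

m ≈ 18.56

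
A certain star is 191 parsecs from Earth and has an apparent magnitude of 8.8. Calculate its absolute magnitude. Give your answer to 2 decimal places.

M ≈ 2.39

5 log₁₀(d/10 pc) = 5 log₁₀(191.0) − 5 = 6.405
M = m − 5 log₁₀(d/10) = 8.8 − 6.405 = 2.395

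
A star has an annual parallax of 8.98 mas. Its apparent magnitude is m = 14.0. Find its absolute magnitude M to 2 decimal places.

M ≈ 8.77

p = 8.98 mas = 8.98×10^-3″ → d = 1/p = 111.4 pc
5 log₁₀(d/10 pc) = 5 log₁₀(111.4) − 5 = 5.234
M = m − 5 log₁₀(d/10) = 14.0 − 5.234 = 8.766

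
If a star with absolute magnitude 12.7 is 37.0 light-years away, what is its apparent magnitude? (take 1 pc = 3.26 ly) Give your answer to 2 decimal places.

m ≈ 12.97

d = 37.0 ly / 3.26 = 11.35 pc
m = M + 5 log₁₀ d − 5 = 12.7 + 5·1.0550 − 5 = 12.975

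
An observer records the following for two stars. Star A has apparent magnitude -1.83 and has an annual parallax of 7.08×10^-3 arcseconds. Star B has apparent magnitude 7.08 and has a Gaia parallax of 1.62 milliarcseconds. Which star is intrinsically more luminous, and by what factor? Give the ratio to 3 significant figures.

Star A: d = 1/p = 1/7.08×10^-3″ = 141.2 pc
Star A: M = m − 5 log₁₀ d + 5 = -1.83 − 5·2.1500 + 5 = -7.580
Star B: p = 1.62 mas = 1.62×10^-3″ → d = 1/p = 617.3 pc
Star B: M = m − 5 log₁₀ d + 5 = 7.08 − 5·2.7905 + 5 = -1.872
ΔM = M_A − M_B = -7.580 − (-1.872) = -5.707; smaller M is more luminous → Star A.
L ratio = 10^(0.4 |ΔM|) = 10^2.283 = 191.9

Star A is more luminous, by a factor of 192.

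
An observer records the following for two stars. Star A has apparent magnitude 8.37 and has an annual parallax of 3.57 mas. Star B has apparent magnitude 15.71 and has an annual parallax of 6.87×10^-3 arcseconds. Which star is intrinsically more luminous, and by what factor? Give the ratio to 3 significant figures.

Star A is more luminous, by a factor of 3200.

Star A: p = 3.57 mas = 3.57×10^-3″ → d = 1/p = 280.1 pc
Star A: M = m − 5 log₁₀ d + 5 = 8.37 − 5·2.4473 + 5 = 1.133
Star B: d = 1/p = 1/6.87×10^-3″ = 145.6 pc
Star B: M = m − 5 log₁₀ d + 5 = 15.71 − 5·2.1630 + 5 = 9.895
ΔM = M_A − M_B = 1.133 − (9.895) = -8.761; smaller M is more luminous → Star A.
L ratio = 10^(0.4 |ΔM|) = 10^3.505 = 3196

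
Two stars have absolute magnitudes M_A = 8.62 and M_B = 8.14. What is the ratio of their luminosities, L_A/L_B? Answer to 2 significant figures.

ΔM = M_A − M_B = 0.48
L_A/L_B = 10^(−0.4 ΔM) = 10^-0.192 = 0.6427

L_A/L_B ≈ 0.64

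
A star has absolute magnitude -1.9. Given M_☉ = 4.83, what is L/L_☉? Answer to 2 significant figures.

M − M_☉ = -1.9 − 4.83 = -6.730
L/L_☉ = 10^(−0.4 (M − M_☉)) = 10^2.692 = 492.0

L/L_☉ ≈ 490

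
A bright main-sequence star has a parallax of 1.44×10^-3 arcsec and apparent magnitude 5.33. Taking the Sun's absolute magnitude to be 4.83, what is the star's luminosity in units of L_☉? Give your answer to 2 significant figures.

L/L_☉ ≈ 3000

d = 1/p = 1/1.44×10^-3″ = 694.4 pc
M = m − 5 log₁₀ d + 5 = 5.33 − 5·2.8416 + 5 = -3.878
M − M_☉ = -3.878 − 4.83 = -8.708
L/L_☉ = 10^(−0.4 × -8.708) = 3043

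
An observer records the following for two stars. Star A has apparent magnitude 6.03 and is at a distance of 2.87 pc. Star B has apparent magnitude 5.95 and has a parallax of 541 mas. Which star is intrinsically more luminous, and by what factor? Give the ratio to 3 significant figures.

Star A: M = m − 5 log₁₀ d + 5 = 6.03 − 5·0.4579 + 5 = 8.741
Star B: p = 541 mas = 0.541″ → d = 1/p = 1.848 pc
Star B: M = m − 5 log₁₀ d + 5 = 5.95 − 5·0.2668 + 5 = 9.616
ΔM = M_A − M_B = 8.741 − (9.616) = -0.875; smaller M is more luminous → Star A.
L ratio = 10^(0.4 |ΔM|) = 10^0.350 = 2.240

Star A is more luminous, by a factor of 2.24.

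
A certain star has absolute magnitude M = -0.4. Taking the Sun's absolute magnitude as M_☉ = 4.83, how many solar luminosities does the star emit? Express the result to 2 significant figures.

M − M_☉ = -0.4 − 4.83 = -5.230
L/L_☉ = 10^(−0.4 (M − M_☉)) = 10^2.092 = 123.6

L/L_☉ ≈ 120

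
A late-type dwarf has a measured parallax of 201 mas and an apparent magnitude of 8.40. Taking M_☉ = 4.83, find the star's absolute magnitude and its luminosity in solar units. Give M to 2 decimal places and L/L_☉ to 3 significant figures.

M ≈ 9.92; L/L_☉ ≈ 9.24×10^-3

d = 1/p = 1000/201 mas = 4.975 pc
M = m − 5 log₁₀ d + 5 = 8.40 − 5·0.6968 + 5 = 9.916
M − M_☉ = 9.916 − 4.83 = 5.086
L/L_☉ = 10^(−0.4 × 5.086) = 9.239×10^-3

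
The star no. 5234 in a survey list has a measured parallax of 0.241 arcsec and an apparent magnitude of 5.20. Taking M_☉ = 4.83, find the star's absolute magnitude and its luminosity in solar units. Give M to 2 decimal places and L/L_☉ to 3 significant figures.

M ≈ 7.11; L/L_☉ ≈ 0.122

d = 1/p = 1/0.241″ = 4.149 pc
M = m − 5 log₁₀ d + 5 = 5.20 − 5·0.6180 + 5 = 7.110
M − M_☉ = 7.110 − 4.83 = 2.280
L/L_☉ = 10^(−0.4 × 2.280) = 0.1225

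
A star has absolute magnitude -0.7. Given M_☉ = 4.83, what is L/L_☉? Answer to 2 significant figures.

M − M_☉ = -0.7 − 4.83 = -5.530
L/L_☉ = 10^(−0.4 (M − M_☉)) = 10^2.212 = 162.9

L/L_☉ ≈ 160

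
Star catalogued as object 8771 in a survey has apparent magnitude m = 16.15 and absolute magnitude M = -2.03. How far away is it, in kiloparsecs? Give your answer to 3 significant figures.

d ≈ 43.3 kpc

Distance modulus: m − M = 16.15 − (-2.03) = 18.180
m − M = 5 log₁₀ d − 5
log₁₀ d = (m − M)/5 + 1 = 4.6360
d = 10^4.6360 = 43250 pc
= 43.25 kpc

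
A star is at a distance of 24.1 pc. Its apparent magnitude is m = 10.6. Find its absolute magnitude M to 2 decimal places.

M ≈ 8.69

5 log₁₀(d/10 pc) = 5 log₁₀(24.10) − 5 = 1.910
M = m − 5 log₁₀(d/10) = 10.6 − 1.910 = 8.690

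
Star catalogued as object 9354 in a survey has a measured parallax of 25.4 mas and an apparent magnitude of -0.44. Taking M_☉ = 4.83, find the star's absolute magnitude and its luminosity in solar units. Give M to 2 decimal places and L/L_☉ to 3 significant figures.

d = 1/p = 1000/25.4 mas = 39.37 pc
M = m − 5 log₁₀ d + 5 = -0.44 − 5·1.5952 + 5 = -3.416
M − M_☉ = -3.416 − 4.83 = -8.246
L/L_☉ = 10^(−0.4 × -8.246) = 1988

M ≈ -3.42; L/L_☉ ≈ 1990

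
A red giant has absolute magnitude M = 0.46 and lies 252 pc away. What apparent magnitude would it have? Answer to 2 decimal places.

m = M + 5 log₁₀ d − 5 = 0.46 + 5·2.4014 − 5 = 7.467

m ≈ 7.47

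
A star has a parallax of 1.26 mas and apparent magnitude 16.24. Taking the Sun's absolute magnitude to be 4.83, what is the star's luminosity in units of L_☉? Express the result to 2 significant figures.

L/L_☉ ≈ 0.17

d = 1/p = 1000/1.26 mas = 793.7 pc
M = m − 5 log₁₀ d + 5 = 16.24 − 5·2.8996 + 5 = 6.742
M − M_☉ = 6.742 − 4.83 = 1.912
L/L_☉ = 10^(−0.4 × 1.912) = 0.1719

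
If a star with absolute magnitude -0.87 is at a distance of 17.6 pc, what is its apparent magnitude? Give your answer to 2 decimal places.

m ≈ 0.36

m = M + 5 log₁₀ d − 5 = -0.87 + 5·1.2455 − 5 = 0.358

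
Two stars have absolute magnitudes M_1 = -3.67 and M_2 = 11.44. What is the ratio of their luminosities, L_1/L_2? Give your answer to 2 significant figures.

ΔM = M_1 − M_2 = -15.11
L_1/L_2 = 10^(−0.4 ΔM) = 10^6.044 = 1.107×10^6

L_1/L_2 ≈ 1.1×10^6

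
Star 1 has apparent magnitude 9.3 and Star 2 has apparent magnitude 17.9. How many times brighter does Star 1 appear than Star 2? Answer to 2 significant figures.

2800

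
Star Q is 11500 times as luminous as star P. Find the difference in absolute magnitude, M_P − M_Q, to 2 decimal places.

Pogson: ΔM = −2.5 log₁₀(ratio) = −2.5 log₁₀(11500) = −2.5 × 4.0607 = -10.152
Star Q is brighter so has the smaller magnitude: M_P − M_Q is positive.

M_P − M_Q ≈ 10.15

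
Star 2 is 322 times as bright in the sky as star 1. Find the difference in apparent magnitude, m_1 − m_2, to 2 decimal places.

Pogson: Δm = −2.5 log₁₀(ratio) = −2.5 log₁₀(322) = −2.5 × 2.5079 = -6.270
Star 2 is brighter so has the smaller magnitude: m_1 − m_2 is positive.

m_1 − m_2 ≈ 6.27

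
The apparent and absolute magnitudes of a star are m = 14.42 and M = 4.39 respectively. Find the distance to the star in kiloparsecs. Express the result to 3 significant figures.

Distance modulus: m − M = 14.42 − (4.39) = 10.030
m − M = 5 log₁₀ d − 5
log₁₀ d = (m − M)/5 + 1 = 3.0060
d = 10^3.0060 = 1014 pc
= 1.014 kpc

d ≈ 1.01 kpc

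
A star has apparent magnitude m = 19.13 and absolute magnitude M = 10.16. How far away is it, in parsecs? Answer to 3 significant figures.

d ≈ 622 pc

Distance modulus: m − M = 19.13 − (10.16) = 8.970
m − M = 5 log₁₀ d − 5
log₁₀ d = (m − M)/5 + 1 = 2.7940
d = 10^2.7940 = 622.3 pc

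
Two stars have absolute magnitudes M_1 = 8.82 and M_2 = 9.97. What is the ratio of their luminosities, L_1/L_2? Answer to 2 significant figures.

L_1/L_2 ≈ 2.9

ΔM = M_1 − M_2 = -1.15
L_1/L_2 = 10^(−0.4 ΔM) = 10^0.460 = 2.884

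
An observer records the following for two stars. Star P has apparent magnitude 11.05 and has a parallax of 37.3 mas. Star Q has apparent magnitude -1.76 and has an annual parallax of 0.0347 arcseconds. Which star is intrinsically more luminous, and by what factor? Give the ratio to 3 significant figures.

Star Q is more luminous, by a factor of 154000.

Star P: p = 37.3 mas = 0.0373″ → d = 1/p = 26.81 pc
Star P: M = m − 5 log₁₀ d + 5 = 11.05 − 5·1.4283 + 5 = 8.909
Star Q: d = 1/p = 1/0.0347″ = 28.82 pc
Star Q: M = m − 5 log₁₀ d + 5 = -1.76 − 5·1.4597 + 5 = -4.058
ΔM = M_P − M_Q = 8.909 − (-4.058) = 12.967; smaller M is more luminous → Star Q.
L ratio = 10^(0.4 |ΔM|) = 10^5.187 = 153700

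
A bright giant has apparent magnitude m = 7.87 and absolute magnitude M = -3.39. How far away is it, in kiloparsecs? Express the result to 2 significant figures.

d ≈ 1.8 kpc

μ = m − M = 11.260
m − M = 5 log₁₀ d − 5
log₁₀ d = (m − M)/5 + 1 = 3.2520
d = 10^3.2520 = 1786 pc
= 1.786 kpc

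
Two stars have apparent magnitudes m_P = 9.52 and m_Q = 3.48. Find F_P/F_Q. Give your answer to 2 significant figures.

Δm = 9.52 − (3.48) = 6.04
Flux ratio = 10^(−0.4 Δm) = 10^(−0.4 × 6.04) = 10^-2.416 = 3.837×10^-3

F_P/F_Q ≈ 3.8×10^-3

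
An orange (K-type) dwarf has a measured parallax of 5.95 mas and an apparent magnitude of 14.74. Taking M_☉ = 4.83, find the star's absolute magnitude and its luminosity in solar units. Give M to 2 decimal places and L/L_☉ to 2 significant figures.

d = 1/p = 1000/5.95 mas = 168.1 pc
M = m − 5 log₁₀ d + 5 = 14.74 − 5·2.2255 + 5 = 8.613
M − M_☉ = 8.613 − 4.83 = 3.783
L/L_☉ = 10^(−0.4 × 3.783) = 0.03069

M ≈ 8.61; L/L_☉ ≈ 0.031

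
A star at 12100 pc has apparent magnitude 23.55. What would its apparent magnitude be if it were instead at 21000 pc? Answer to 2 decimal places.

Flux ∝ 1/d², so Δm = 5 log₁₀(d₂/d₁) = 5 log₁₀(21000/12100) = 1.197
m₂ = m₁ + Δm = 23.55 + (1.197) = 24.747

m ≈ 24.75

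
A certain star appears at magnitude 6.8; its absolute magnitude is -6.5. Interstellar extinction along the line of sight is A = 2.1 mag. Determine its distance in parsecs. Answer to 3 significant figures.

d ≈ 1740 pc

m − M = 5 log₁₀(d/10 pc) + A  ⇒  6.8 − (-6.5) − 2.1 = 5 log₁₀(d/10)
11.200 = 5 log₁₀(d/10)
log₁₀ d = (m − M − A)/5 + 1 = 3.2400
d = 10^3.2400 = 1738 pc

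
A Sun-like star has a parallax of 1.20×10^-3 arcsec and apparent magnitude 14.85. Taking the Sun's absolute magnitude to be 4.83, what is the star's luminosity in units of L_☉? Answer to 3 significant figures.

L/L_☉ ≈ 0.682

d = 1/p = 1/1.20×10^-3″ = 833.3 pc
M = m − 5 log₁₀ d + 5 = 14.85 − 5·2.9208 + 5 = 5.246
M − M_☉ = 5.246 − 4.83 = 0.416
L/L_☉ = 10^(−0.4 × 0.416) = 0.6818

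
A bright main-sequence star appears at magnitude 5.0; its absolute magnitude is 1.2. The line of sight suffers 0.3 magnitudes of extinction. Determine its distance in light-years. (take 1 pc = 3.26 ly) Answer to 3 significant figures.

m − M = 5 log₁₀(d/10 pc) + A  ⇒  5.0 − (1.2) − 0.3 = 5 log₁₀(d/10)
3.500 = 5 log₁₀(d/10)
log₁₀ d = (m − M − A)/5 + 1 = 1.7000
d = 10^1.7000 = 50.12 pc
= 163.4 ly

d ≈ 163 ly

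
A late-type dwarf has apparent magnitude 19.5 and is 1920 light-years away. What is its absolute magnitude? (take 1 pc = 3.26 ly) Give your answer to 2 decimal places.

d = 1920 ly / 3.26 = 589.0 pc
5 log₁₀(d/10 pc) = 5 log₁₀(589.0) − 5 = 8.850
M = m − 5 log₁₀(d/10) = 19.5 − 8.850 = 10.650

M ≈ 10.65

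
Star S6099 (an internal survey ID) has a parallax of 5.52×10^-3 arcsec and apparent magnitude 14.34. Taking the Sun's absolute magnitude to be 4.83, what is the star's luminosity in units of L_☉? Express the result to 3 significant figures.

d = 1/p = 1/5.52×10^-3″ = 181.2 pc
M = m − 5 log₁₀ d + 5 = 14.34 − 5·2.2581 + 5 = 8.050
M − M_☉ = 8.050 − 4.83 = 3.220
L/L_☉ = 10^(−0.4 × 3.220) = 0.05154

L/L_☉ ≈ 0.0515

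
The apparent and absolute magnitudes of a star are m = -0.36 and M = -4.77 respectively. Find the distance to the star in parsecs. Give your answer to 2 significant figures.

d ≈ 76 pc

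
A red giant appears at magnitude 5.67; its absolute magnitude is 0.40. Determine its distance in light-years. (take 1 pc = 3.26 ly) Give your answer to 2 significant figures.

μ = m − M = 5.270
m − M = 5 log₁₀ d − 5
log₁₀ d = (m − M)/5 + 1 = 2.0540
d = 10^2.0540 = 113.2 pc
= 369.2 ly

d ≈ 370 ly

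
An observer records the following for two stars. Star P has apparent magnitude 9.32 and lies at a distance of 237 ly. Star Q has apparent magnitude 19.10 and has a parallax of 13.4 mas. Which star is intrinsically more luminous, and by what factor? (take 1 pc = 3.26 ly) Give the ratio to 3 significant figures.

Star P is more luminous, by a factor of 7750.

Star P: d = 237 ly / 3.26 = 72.70 pc
Star P: M = m − 5 log₁₀ d + 5 = 9.32 − 5·1.8615 + 5 = 5.012
Star Q: p = 13.4 mas = 0.0134″ → d = 1/p = 74.63 pc
Star Q: M = m − 5 log₁₀ d + 5 = 19.10 − 5·1.8729 + 5 = 14.736
ΔM = M_P − M_Q = 5.012 − (14.736) = -9.723; smaller M is more luminous → Star P.
L ratio = 10^(0.4 |ΔM|) = 10^3.889 = 7749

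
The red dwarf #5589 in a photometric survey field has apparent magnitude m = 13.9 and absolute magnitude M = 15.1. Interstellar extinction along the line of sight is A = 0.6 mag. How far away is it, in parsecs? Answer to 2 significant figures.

d ≈ 4.4 pc

m − M = 5 log₁₀(d/10 pc) + A  ⇒  13.9 − (15.1) − 0.6 = 5 log₁₀(d/10)
-1.800 = 5 log₁₀(d/10)
log₁₀ d = (m − M − A)/5 + 1 = 0.6400
d = 10^0.6400 = 4.365 pc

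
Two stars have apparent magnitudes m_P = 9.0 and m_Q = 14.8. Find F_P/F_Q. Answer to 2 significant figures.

F_P/F_Q ≈ 210

Δm = 9.0 − (14.8) = -5.8
Flux ratio = 10^(−0.4 Δm) = 10^(−0.4 × -5.8) = 10^2.320 = 208.9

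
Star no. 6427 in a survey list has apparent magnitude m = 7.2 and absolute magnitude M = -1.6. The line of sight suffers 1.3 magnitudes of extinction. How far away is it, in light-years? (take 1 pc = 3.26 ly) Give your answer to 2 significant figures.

d ≈ 1000 ly

m − M = 5 log₁₀(d/10 pc) + A  ⇒  7.2 − (-1.6) − 1.3 = 5 log₁₀(d/10)
7.500 = 5 log₁₀(d/10)
log₁₀ d = (m − M − A)/5 + 1 = 2.5000
d = 10^2.5000 = 316.2 pc
= 1031 ly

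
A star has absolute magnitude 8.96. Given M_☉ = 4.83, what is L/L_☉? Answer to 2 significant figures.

L/L_☉ ≈ 0.022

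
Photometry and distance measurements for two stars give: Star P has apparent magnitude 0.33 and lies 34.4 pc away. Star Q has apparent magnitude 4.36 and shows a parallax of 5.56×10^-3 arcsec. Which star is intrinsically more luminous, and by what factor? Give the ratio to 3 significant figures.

Star P is more luminous, by a factor of 1.50.

Star P: M = m − 5 log₁₀ d + 5 = 0.33 − 5·1.5366 + 5 = -2.353
Star Q: d = 1/p = 1/5.56×10^-3″ = 179.9 pc
Star Q: M = m − 5 log₁₀ d + 5 = 4.36 − 5·2.2549 + 5 = -1.915
ΔM = M_P − M_Q = -2.353 − (-1.915) = -0.438; smaller M is more luminous → Star P.
L ratio = 10^(0.4 |ΔM|) = 10^0.175 = 1.497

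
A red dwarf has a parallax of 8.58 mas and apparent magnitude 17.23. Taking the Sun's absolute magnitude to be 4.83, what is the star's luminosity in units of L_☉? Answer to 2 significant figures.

L/L_☉ ≈ 1.5×10^-3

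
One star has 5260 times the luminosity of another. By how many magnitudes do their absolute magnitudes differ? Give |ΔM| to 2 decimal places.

|ΔM| ≈ 9.30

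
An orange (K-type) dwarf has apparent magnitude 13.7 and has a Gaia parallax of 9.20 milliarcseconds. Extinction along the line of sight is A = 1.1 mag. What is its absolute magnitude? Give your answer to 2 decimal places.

p = 9.20 mas = 9.20×10^-3″ → d = 1/p = 108.7 pc
5 log₁₀(d/10 pc) = 5 log₁₀(108.7) − 5 = 5.181
M = m − 5 log₁₀(d/10) − A = 13.7 − 5.181 − 1.1 = 7.419

M ≈ 7.42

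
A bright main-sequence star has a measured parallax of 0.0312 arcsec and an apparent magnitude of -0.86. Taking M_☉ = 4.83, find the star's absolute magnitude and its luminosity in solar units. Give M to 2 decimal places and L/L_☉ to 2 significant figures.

M ≈ -3.39; L/L_☉ ≈ 1900

d = 1/p = 1/0.0312″ = 32.05 pc
M = m − 5 log₁₀ d + 5 = -0.86 − 5·1.5058 + 5 = -3.389
M − M_☉ = -3.389 − 4.83 = -8.219
L/L_☉ = 10^(−0.4 × -8.219) = 1940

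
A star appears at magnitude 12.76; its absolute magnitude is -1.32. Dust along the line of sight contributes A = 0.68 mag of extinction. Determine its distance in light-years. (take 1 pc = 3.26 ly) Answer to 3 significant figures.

m − M = 5 log₁₀(d/10 pc) + A  ⇒  12.76 − (-1.32) − 0.68 = 5 log₁₀(d/10)
13.400 = 5 log₁₀(d/10)
log₁₀ d = (m − M − A)/5 + 1 = 3.6800
d = 10^3.6800 = 4786 pc
= 15600 ly

d ≈ 15600 ly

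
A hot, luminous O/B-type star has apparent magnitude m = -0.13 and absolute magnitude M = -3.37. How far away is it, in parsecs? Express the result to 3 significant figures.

d ≈ 44.5 pc

Distance modulus: m − M = -0.13 − (-3.37) = 3.240
m − M = 5 log₁₀ d − 5
log₁₀ d = (m − M)/5 + 1 = 1.6480
d = 10^1.6480 = 44.46 pc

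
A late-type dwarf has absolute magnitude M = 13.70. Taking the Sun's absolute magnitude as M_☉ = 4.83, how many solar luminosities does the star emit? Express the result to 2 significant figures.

M − M_☉ = 13.70 − 4.83 = 8.870
L/L_☉ = 10^(−0.4 (M − M_☉)) = 10^-3.548 = 2.831×10^-4

L/L_☉ ≈ 2.8×10^-4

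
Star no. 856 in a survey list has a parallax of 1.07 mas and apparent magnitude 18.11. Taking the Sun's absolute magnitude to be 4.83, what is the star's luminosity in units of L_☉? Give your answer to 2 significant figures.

L/L_☉ ≈ 0.043

d = 1/p = 1000/1.07 mas = 934.6 pc
M = m − 5 log₁₀ d + 5 = 18.11 − 5·2.9706 + 5 = 8.257
M − M_☉ = 8.257 − 4.83 = 3.427
L/L_☉ = 10^(−0.4 × 3.427) = 0.04258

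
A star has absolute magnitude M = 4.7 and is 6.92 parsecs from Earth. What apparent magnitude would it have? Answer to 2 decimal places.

m ≈ 3.90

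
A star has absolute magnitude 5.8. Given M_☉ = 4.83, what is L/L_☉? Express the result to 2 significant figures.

M − M_☉ = 5.8 − 4.83 = 0.970
L/L_☉ = 10^(−0.4 (M − M_☉)) = 10^-0.388 = 0.4093

L/L_☉ ≈ 0.41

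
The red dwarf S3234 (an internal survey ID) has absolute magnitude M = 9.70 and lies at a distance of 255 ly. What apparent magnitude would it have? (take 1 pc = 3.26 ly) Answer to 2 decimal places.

m ≈ 14.17

d = 255 ly / 3.26 = 78.22 pc
m = M + 5 log₁₀ d − 5 = 9.70 + 5·1.8933 − 5 = 14.167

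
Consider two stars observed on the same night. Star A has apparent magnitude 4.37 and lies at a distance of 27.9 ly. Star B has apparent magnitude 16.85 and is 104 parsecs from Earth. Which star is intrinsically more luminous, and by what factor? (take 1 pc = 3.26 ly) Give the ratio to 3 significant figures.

Star A is more luminous, by a factor of 665.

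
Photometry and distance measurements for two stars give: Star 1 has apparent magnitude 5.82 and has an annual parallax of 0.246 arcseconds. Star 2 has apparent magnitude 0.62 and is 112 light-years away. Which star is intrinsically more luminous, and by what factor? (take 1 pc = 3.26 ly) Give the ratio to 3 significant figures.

Star 2 is more luminous, by a factor of 8590.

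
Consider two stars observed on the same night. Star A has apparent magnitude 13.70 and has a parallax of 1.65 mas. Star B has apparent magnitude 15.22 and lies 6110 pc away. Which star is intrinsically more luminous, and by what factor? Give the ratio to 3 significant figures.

Star B is more luminous, by a factor of 25.1.

Star A: p = 1.65 mas = 1.65×10^-3″ → d = 1/p = 606.1 pc
Star A: M = m − 5 log₁₀ d + 5 = 13.70 − 5·2.7825 + 5 = 4.787
Star B: M = m − 5 log₁₀ d + 5 = 15.22 − 5·3.7860 + 5 = 1.290
ΔM = M_A − M_B = 4.787 − (1.290) = 3.498; smaller M is more luminous → Star B.
L ratio = 10^(0.4 |ΔM|) = 10^1.399 = 25.06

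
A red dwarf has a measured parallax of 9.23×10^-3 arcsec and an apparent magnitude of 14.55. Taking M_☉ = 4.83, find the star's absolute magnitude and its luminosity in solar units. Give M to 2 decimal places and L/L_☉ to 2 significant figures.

d = 1/p = 1/9.23×10^-3″ = 108.3 pc
M = m − 5 log₁₀ d + 5 = 14.55 − 5·2.0348 + 5 = 9.376
M − M_☉ = 9.376 − 4.83 = 4.546
L/L_☉ = 10^(−0.4 × 4.546) = 0.01519

M ≈ 9.38; L/L_☉ ≈ 0.015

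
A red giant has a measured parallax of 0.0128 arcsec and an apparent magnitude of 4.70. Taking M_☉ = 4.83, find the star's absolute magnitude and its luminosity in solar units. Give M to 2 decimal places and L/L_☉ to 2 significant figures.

M ≈ 0.24; L/L_☉ ≈ 69

d = 1/p = 1/0.0128″ = 78.12 pc
M = m − 5 log₁₀ d + 5 = 4.70 − 5·1.8928 + 5 = 0.236
M − M_☉ = 0.236 − 4.83 = -4.594
L/L_☉ = 10^(−0.4 × -4.594) = 68.80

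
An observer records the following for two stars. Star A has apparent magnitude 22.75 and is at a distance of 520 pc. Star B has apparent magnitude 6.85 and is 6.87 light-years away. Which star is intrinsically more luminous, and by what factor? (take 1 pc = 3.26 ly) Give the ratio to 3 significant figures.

Star B is more luminous, by a factor of 37.6.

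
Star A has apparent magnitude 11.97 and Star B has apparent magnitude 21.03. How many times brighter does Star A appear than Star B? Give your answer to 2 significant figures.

4200

Δm = 11.97 − (21.03) = -9.06
Flux ratio = 10^(−0.4 Δm) = 10^(−0.4 × -9.06) = 10^3.624 = 4207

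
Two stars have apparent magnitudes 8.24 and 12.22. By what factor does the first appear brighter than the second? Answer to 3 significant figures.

39.1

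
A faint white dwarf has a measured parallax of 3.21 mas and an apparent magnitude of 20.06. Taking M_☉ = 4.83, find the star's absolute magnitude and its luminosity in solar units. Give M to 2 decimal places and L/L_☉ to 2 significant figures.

M ≈ 12.59; L/L_☉ ≈ 7.9×10^-4

d = 1/p = 1000/3.21 mas = 311.5 pc
M = m − 5 log₁₀ d + 5 = 20.06 − 5·2.4935 + 5 = 12.593
M − M_☉ = 12.593 − 4.83 = 7.763
L/L_☉ = 10^(−0.4 × 7.763) = 7.852×10^-4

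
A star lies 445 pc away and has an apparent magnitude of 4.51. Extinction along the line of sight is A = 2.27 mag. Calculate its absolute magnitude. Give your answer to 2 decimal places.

M ≈ -6.00

5 log₁₀(d/10 pc) = 5 log₁₀(445.0) − 5 = 8.242
M = m − 5 log₁₀(d/10) − A = 4.51 − 8.242 − 2.27 = -6.002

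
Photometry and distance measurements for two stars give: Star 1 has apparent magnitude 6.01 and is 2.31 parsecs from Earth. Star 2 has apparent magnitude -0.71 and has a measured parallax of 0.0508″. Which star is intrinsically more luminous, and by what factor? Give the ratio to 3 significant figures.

Star 1: M = m − 5 log₁₀ d + 5 = 6.01 − 5·0.3636 + 5 = 9.192
Star 2: d = 1/p = 1/0.0508″ = 19.69 pc
Star 2: M = m − 5 log₁₀ d + 5 = -0.71 − 5·1.2941 + 5 = -2.181
ΔM = M_1 − M_2 = 9.192 − (-2.181) = 11.373; smaller M is more luminous → Star 2.
L ratio = 10^(0.4 |ΔM|) = 10^4.549 = 35400

Star 2 is more luminous, by a factor of 35400.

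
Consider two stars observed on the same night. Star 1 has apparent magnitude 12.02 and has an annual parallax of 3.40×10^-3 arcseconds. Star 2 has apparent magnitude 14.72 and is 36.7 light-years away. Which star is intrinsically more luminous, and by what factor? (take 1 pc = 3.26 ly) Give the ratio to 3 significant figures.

Star 1 is more luminous, by a factor of 8210.

Star 1: d = 1/p = 1/3.40×10^-3″ = 294.1 pc
Star 1: M = m − 5 log₁₀ d + 5 = 12.02 − 5·2.4685 + 5 = 4.677
Star 2: d = 36.7 ly / 3.26 = 11.26 pc
Star 2: M = m − 5 log₁₀ d + 5 = 14.72 − 5·1.0514 + 5 = 14.463
ΔM = M_1 − M_2 = 4.677 − (14.463) = -9.785; smaller M is more luminous → Star 1.
L ratio = 10^(0.4 |ΔM|) = 10^3.914 = 8206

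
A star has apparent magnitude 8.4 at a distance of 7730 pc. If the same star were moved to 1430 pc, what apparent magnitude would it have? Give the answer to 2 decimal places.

m ≈ 4.74

Flux ∝ 1/d², so Δm = 5 log₁₀(d₂/d₁) = 5 log₁₀(1430/7730) = -3.664
m₂ = m₁ + Δm = 8.4 + (-3.664) = 4.736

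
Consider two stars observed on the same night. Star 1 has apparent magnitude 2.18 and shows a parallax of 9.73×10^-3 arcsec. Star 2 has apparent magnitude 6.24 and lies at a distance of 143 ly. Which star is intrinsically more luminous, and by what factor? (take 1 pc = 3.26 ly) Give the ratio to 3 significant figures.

Star 1: d = 1/p = 1/9.73×10^-3″ = 102.8 pc
Star 1: M = m − 5 log₁₀ d + 5 = 2.18 − 5·2.0119 + 5 = -2.879
Star 2: d = 143 ly / 3.26 = 43.87 pc
Star 2: M = m − 5 log₁₀ d + 5 = 6.24 − 5·1.6421 + 5 = 3.029
ΔM = M_1 − M_2 = -2.879 − (3.029) = -5.909; smaller M is more luminous → Star 1.
L ratio = 10^(0.4 |ΔM|) = 10^2.364 = 231.0

Star 1 is more luminous, by a factor of 231.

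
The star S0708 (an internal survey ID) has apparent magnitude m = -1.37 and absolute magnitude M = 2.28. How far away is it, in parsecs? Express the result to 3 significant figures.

μ = m − M = -3.650
m − M = 5 log₁₀ d − 5
log₁₀ d = (m − M)/5 + 1 = 0.2700
d = 10^0.2700 = 1.862 pc

d ≈ 1.86 pc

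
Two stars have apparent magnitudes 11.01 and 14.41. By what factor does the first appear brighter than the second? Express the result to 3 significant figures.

Magnitude difference = -3.40
Flux ratio = 10^(−0.4 Δm) = 10^(−0.4 × -3.40) = 10^1.360 = 22.91

22.9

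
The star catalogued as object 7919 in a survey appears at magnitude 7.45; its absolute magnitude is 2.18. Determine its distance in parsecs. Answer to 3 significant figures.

d ≈ 113 pc

μ = m − M = 5.270
m − M = 5 log₁₀ d − 5
log₁₀ d = (m − M)/5 + 1 = 2.0540
d = 10^2.0540 = 113.2 pc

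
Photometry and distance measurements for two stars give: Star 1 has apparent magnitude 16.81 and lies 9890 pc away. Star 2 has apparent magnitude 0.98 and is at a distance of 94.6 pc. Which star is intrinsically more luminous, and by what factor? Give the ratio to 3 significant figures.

Star 1: M = m − 5 log₁₀ d + 5 = 16.81 − 5·3.9952 + 5 = 1.834
Star 2: M = m − 5 log₁₀ d + 5 = 0.98 − 5·1.9759 + 5 = -3.899
ΔM = M_1 − M_2 = 1.834 − (-3.899) = 5.733; smaller M is more luminous → Star 2.
L ratio = 10^(0.4 |ΔM|) = 10^2.293 = 196.5

Star 2 is more luminous, by a factor of 197.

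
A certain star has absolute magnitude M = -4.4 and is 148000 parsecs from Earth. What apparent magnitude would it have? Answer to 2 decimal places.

m ≈ 16.45

m = M + 5 log₁₀ d − 5 = -4.4 + 5·5.1703 − 5 = 16.451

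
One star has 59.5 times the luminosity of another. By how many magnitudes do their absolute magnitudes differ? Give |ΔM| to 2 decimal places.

|ΔM| ≈ 4.44

Pogson: ΔM = −2.5 log₁₀(ratio) = −2.5 log₁₀(59.5) = −2.5 × 1.7745 = -4.436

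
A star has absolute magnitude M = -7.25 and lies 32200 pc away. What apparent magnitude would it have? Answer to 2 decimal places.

m = M + 5 log₁₀ d − 5 = -7.25 + 5·4.5079 − 5 = 10.289

m ≈ 10.29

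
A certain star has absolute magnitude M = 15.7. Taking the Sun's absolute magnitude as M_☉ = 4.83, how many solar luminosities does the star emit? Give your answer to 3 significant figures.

L/L_☉ ≈ 4.49×10^-5

M − M_☉ = 15.7 − 4.83 = 10.870
L/L_☉ = 10^(−0.4 (M − M_☉)) = 10^-4.348 = 4.487×10^-5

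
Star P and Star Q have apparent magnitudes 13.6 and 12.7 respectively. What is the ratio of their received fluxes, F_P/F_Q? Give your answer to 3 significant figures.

Δm = 13.6 − (12.7) = 0.9
Flux ratio = 10^(−0.4 Δm) = 10^(−0.4 × 0.9) = 10^-0.360 = 0.4365

F_P/F_Q ≈ 0.437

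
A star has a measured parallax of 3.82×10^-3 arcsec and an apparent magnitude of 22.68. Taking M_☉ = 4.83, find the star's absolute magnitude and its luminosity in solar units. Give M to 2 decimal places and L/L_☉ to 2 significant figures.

d = 1/p = 1/3.82×10^-3″ = 261.8 pc
M = m − 5 log₁₀ d + 5 = 22.68 − 5·2.4179 + 5 = 15.590
M − M_☉ = 15.590 − 4.83 = 10.760
L/L_☉ = 10^(−0.4 × 10.760) = 4.964×10^-5

M ≈ 15.59; L/L_☉ ≈ 5.0×10^-5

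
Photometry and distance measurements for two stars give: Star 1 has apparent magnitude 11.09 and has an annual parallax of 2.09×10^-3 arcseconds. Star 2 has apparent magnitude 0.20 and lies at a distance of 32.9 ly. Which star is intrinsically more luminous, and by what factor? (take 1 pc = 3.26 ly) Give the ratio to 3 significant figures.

Star 1: d = 1/p = 1/2.09×10^-3″ = 478.5 pc
Star 1: M = m − 5 log₁₀ d + 5 = 11.09 − 5·2.6799 + 5 = 2.691
Star 2: d = 32.9 ly / 3.26 = 10.09 pc
Star 2: M = m − 5 log₁₀ d + 5 = 0.20 − 5·1.0040 + 5 = 0.180
ΔM = M_1 − M_2 = 2.691 − (0.180) = 2.511; smaller M is more luminous → Star 2.
L ratio = 10^(0.4 |ΔM|) = 10^1.004 = 10.10

Star 2 is more luminous, by a factor of 10.1.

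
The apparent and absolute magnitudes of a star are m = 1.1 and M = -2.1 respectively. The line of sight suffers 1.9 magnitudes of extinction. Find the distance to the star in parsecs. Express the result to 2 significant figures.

d ≈ 18 pc

m − M = 5 log₁₀(d/10 pc) + A  ⇒  1.1 − (-2.1) − 1.9 = 5 log₁₀(d/10)
1.300 = 5 log₁₀(d/10)
log₁₀ d = (m − M − A)/5 + 1 = 1.2600
d = 10^1.2600 = 18.20 pc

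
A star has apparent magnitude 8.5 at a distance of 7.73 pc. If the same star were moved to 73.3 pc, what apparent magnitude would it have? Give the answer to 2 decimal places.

Flux ∝ 1/d², so Δm = 5 log₁₀(d₂/d₁) = 5 log₁₀(73.3/7.73) = 4.885
m₂ = m₁ + Δm = 8.5 + (4.885) = 13.385

m ≈ 13.38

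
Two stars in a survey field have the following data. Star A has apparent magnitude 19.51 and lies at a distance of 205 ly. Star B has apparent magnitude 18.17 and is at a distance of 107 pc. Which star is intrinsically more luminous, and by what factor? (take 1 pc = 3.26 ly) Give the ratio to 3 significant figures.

Star B is more luminous, by a factor of 9.95.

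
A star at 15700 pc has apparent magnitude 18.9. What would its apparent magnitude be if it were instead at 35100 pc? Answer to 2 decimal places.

m ≈ 20.65

Flux ∝ 1/d², so Δm = 5 log₁₀(d₂/d₁) = 5 log₁₀(35100/15700) = 1.747
m₂ = m₁ + Δm = 18.9 + (1.747) = 20.647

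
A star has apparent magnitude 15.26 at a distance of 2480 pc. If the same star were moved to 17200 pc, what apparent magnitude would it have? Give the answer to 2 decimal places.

Flux ∝ 1/d², so Δm = 5 log₁₀(d₂/d₁) = 5 log₁₀(17200/2480) = 4.205
m₂ = m₁ + Δm = 15.26 + (4.205) = 19.465

m ≈ 19.47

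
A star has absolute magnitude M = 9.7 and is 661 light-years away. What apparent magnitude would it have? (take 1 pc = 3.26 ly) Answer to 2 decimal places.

d = 661 ly / 3.26 = 202.8 pc
m = M + 5 log₁₀ d − 5 = 9.7 + 5·2.3070 − 5 = 16.235

m ≈ 16.23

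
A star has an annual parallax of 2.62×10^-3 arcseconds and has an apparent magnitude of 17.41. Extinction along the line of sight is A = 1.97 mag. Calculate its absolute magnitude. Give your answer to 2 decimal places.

d = 1/p = 1/2.62×10^-3″ = 381.7 pc
5 log₁₀(d/10 pc) = 5 log₁₀(381.7) − 5 = 7.908
M = m − 5 log₁₀(d/10) − A = 17.41 − 7.908 − 1.97 = 7.532

M ≈ 7.53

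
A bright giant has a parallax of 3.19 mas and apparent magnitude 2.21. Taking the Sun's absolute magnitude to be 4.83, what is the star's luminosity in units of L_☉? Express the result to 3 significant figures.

d = 1/p = 1000/3.19 mas = 313.5 pc
M = m − 5 log₁₀ d + 5 = 2.21 − 5·2.4962 + 5 = -5.271
M − M_☉ = -5.271 − 4.83 = -10.101
L/L_☉ = 10^(−0.4 × -10.101) = 10980

L/L_☉ ≈ 11000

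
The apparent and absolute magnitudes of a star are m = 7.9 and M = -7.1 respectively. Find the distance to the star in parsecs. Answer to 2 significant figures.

d ≈ 10000 pc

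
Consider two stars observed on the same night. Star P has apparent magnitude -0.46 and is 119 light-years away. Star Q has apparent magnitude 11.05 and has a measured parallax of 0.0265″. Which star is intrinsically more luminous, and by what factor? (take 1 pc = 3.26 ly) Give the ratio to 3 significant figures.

Star P: d = 119 ly / 3.26 = 36.50 pc
Star P: M = m − 5 log₁₀ d + 5 = -0.46 − 5·1.5623 + 5 = -3.272
Star Q: d = 1/p = 1/0.0265″ = 37.74 pc
Star Q: M = m − 5 log₁₀ d + 5 = 11.05 − 5·1.5768 + 5 = 8.166
ΔM = M_P − M_Q = -3.272 − (8.166) = -11.438; smaller M is more luminous → Star P.
L ratio = 10^(0.4 |ΔM|) = 10^4.575 = 37600

Star P is more luminous, by a factor of 37600.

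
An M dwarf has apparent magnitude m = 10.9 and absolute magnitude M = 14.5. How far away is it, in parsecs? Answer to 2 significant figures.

d ≈ 1.9 pc

μ = m − M = -3.600
m − M = 5 log₁₀ d − 5
log₁₀ d = (m − M)/5 + 1 = 0.2800
d = 10^0.2800 = 1.905 pc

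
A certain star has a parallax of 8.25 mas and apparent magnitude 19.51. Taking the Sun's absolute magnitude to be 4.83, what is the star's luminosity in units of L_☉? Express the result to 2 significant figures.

L/L_☉ ≈ 2.0×10^-4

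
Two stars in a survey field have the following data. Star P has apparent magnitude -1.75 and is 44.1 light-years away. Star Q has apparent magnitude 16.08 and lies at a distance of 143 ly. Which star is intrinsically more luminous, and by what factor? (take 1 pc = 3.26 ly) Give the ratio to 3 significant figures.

Star P is more luminous, by a factor of 1.29×10^6.

Star P: d = 44.1 ly / 3.26 = 13.53 pc
Star P: M = m − 5 log₁₀ d + 5 = -1.75 − 5·1.1312 + 5 = -2.406
Star Q: d = 143 ly / 3.26 = 43.87 pc
Star Q: M = m − 5 log₁₀ d + 5 = 16.08 − 5·1.6421 + 5 = 12.869
ΔM = M_P − M_Q = -2.406 − (12.869) = -15.276; smaller M is more luminous → Star P.
L ratio = 10^(0.4 |ΔM|) = 10^6.110 = 1.289×10^6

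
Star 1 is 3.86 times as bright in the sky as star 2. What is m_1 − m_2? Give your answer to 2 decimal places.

m_1 − m_2 ≈ -1.47

Pogson: Δm = −2.5 log₁₀(ratio) = −2.5 log₁₀(3.86) = −2.5 × 0.5866 = -1.466
Star 1 is brighter, so it has the smaller magnitude: the difference is negative.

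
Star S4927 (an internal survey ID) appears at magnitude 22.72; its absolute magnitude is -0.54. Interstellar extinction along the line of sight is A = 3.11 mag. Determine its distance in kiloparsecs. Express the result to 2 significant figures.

m − M = 5 log₁₀(d/10 pc) + A  ⇒  22.72 − (-0.54) − 3.11 = 5 log₁₀(d/10)
20.150 = 5 log₁₀(d/10)
log₁₀ d = (m − M − A)/5 + 1 = 5.0300
d = 10^5.0300 = 107200 pc
= 107.2 kpc

d ≈ 110 kpc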